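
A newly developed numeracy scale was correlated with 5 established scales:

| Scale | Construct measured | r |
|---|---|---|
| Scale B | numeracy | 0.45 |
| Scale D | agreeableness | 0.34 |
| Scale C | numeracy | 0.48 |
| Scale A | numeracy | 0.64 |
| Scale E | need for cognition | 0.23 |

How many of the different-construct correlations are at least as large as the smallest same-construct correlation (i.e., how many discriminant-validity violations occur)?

Convergent (same construct = numeracy): Scale B, Scale C, Scale A.
Smallest convergent = 0.45. Discriminant values: 0.34, 0.23; count ≥ 0.45 → 0.

0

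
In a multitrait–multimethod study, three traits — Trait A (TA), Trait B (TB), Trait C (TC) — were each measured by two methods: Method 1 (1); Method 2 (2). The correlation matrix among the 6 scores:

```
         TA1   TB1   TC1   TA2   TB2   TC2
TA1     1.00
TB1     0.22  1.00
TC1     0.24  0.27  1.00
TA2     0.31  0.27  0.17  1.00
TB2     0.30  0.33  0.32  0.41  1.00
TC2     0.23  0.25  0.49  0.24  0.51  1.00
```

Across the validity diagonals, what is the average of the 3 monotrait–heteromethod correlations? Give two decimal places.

0.38

Convergent values: 0.31, 0.33, 0.49; mean = 1.13/3 = 0.38.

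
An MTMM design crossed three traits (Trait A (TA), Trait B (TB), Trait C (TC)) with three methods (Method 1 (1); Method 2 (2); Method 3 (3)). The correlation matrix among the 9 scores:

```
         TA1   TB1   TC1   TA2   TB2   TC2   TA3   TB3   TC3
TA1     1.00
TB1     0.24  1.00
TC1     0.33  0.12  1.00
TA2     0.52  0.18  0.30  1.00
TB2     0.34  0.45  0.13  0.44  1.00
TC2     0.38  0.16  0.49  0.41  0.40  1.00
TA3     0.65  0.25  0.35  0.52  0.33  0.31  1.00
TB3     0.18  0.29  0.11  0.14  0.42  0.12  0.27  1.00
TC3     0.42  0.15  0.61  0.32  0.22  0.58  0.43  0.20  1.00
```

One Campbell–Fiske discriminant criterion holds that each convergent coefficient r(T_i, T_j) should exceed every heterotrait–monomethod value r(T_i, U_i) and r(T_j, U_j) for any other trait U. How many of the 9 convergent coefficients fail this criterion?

Each convergent coefficient versus the relevant comparison correlations:
TA (methods 1·2): 0.52 vs {0.24, 0.44, 0.33, 0.41} → pass.
TA (methods 1·3): 0.65 vs {0.24, 0.27, 0.33, 0.43} → pass.
TA (methods 2·3): 0.52 vs {0.44, 0.27, 0.41, 0.43} → pass.
TB (methods 1·2): 0.45 vs {0.24, 0.44, 0.12, 0.40} → pass.
TB (methods 1·3): 0.29 vs {0.24, 0.27, 0.12, 0.20} → pass.
TB (methods 2·3): 0.42 vs {0.44, 0.27, 0.40, 0.20} → fail.
TC (methods 1·2): 0.49 vs {0.33, 0.41, 0.12, 0.40} → pass.
TC (methods 1·3): 0.61 vs {0.33, 0.43, 0.12, 0.20} → pass.
TC (methods 2·3): 0.58 vs {0.41, 0.43, 0.40, 0.20} → pass.
1 of 9 fail.

1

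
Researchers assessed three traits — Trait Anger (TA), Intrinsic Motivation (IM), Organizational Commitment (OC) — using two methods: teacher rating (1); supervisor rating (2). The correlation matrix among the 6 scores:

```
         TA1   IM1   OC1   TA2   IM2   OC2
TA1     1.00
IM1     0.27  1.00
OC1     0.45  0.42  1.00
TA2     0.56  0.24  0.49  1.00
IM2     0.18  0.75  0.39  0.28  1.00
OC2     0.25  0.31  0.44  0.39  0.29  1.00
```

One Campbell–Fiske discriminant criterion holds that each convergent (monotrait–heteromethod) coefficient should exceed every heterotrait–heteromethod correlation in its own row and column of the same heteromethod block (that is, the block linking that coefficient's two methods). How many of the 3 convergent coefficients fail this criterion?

1

Convergent coefficients and their comparison sets:
TA (methods 1·2): 0.56 vs {0.18, 0.24, 0.25, 0.49} → pass.
IM (methods 1·2): 0.75 vs {0.24, 0.18, 0.31, 0.39} → pass.
OC (methods 1·2): 0.44 vs {0.49, 0.25, 0.39, 0.31} → fail.
1 of 3 fail.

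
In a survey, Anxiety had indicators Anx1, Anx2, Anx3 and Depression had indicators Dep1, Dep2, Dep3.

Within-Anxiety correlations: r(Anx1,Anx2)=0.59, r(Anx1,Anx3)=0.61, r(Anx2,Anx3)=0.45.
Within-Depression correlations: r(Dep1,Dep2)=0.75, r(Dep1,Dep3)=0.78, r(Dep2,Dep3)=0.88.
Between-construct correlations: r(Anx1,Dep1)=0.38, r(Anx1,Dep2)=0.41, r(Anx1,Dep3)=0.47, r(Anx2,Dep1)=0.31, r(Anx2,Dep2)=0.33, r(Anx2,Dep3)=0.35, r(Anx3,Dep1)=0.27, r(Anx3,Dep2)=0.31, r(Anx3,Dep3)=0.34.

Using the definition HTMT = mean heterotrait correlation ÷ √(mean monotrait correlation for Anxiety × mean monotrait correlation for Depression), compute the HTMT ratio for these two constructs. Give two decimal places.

Between-construct mean = 3.17/9 = 0.3522.
Mean within-Anx = 1.65/3 = 0.5500; mean within-Dep = 2.41/3 = 0.8033.
Geometric mean = √(0.5500 × 0.8033) = 0.6647.
HTMT = 0.3522 / 0.6647 = 0.53.

0.53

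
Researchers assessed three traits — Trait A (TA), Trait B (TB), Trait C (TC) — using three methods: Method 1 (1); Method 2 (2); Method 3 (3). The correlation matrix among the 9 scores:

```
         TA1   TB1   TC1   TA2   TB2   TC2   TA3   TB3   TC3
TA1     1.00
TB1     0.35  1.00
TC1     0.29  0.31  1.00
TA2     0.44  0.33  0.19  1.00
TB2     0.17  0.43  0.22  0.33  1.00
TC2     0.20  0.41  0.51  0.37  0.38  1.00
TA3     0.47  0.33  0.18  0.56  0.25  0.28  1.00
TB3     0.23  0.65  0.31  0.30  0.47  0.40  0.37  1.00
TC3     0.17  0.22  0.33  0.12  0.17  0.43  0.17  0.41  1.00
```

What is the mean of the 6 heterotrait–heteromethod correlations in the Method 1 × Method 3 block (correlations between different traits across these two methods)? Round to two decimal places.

HTHM values (method 1 × method 3): 0.23, 0.17, 0.33, 0.22, 0.18, 0.31; mean = 1.44/6 = 0.24.

0.24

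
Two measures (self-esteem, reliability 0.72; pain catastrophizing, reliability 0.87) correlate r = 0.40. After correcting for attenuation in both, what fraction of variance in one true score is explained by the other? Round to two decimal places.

Disattenuated r = 0.40 / √(0.72 × 0.87) = 0.40 / 0.7915 = 0.5054.
Shared true-score variance = 0.5054² = 0.2554 ≈ 0.26.

0.26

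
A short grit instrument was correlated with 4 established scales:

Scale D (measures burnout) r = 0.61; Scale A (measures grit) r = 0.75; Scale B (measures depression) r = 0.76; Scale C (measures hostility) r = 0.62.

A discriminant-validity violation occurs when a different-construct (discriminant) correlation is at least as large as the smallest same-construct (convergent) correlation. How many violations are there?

Convergent (same construct = grit): Scale A.
Smallest convergent = 0.75. Discriminant values: 0.61, 0.76, 0.62; count ≥ 0.75 → 1.

1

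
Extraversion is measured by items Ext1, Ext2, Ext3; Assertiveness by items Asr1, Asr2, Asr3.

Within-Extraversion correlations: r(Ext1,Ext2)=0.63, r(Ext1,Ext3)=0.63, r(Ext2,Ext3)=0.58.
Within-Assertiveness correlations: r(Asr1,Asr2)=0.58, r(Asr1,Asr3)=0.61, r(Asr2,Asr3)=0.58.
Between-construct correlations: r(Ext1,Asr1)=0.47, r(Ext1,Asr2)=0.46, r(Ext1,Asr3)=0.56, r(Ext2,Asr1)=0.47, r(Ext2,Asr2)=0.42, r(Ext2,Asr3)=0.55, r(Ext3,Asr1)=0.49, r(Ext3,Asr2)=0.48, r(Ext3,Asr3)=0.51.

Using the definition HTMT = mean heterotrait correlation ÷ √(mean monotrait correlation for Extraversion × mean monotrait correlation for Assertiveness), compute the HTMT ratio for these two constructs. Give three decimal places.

0.815

Between-construct mean = 4.41/9 = 0.4900.
Mean within-Ext = 1.84/3 = 0.6133; mean within-Asr = 1.77/3 = 0.5900.
Geometric mean = √(0.6133 × 0.5900) = 0.6015.
HTMT = 0.4900 / 0.6015 = 0.815.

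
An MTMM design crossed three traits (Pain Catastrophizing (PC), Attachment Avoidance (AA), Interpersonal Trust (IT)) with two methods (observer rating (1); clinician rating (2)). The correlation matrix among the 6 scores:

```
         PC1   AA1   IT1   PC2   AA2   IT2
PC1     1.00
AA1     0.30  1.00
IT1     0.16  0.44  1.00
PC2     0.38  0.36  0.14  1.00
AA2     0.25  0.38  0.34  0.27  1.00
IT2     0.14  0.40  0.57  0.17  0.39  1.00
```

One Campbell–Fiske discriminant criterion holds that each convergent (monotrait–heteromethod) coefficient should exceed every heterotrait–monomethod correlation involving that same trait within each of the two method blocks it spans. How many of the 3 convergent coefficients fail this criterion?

1

Convergent coefficients and their comparison sets:
PC (methods 1·2): 0.38 vs {0.30, 0.27, 0.16, 0.17} → pass.
AA (methods 1·2): 0.38 vs {0.30, 0.27, 0.44, 0.39} → fail.
IT (methods 1·2): 0.57 vs {0.16, 0.17, 0.44, 0.39} → pass.
1 of 3 fail.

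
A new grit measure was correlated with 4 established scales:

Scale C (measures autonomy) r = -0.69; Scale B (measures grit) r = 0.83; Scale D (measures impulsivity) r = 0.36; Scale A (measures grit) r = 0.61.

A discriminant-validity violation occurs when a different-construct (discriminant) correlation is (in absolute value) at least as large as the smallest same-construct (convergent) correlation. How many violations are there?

Convergent (same construct = grit): Scale B, Scale A.
Smallest convergent = 0.61. Discriminant |r|: 0.69, 0.36; count ≥ 0.61 → 1.

1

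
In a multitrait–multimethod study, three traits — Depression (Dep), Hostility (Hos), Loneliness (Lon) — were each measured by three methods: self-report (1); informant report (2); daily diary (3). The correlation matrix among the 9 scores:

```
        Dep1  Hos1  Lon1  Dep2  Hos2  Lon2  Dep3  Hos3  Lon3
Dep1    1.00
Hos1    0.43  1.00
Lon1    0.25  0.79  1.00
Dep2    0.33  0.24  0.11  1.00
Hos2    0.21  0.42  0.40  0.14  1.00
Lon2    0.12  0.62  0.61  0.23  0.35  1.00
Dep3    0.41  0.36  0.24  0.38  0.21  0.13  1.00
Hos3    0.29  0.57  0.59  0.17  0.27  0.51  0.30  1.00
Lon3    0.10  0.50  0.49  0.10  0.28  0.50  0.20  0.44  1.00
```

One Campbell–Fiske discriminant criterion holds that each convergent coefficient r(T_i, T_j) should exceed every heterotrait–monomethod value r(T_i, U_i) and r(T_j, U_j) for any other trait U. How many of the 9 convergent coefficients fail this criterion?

Convergent coefficients and their comparison sets:
Dep (methods 1·2): 0.33 vs {0.43, 0.14, 0.25, 0.23} → fail.
Dep (methods 1·3): 0.41 vs {0.43, 0.30, 0.25, 0.20} → fail.
Dep (methods 2·3): 0.38 vs {0.14, 0.30, 0.23, 0.20} → pass.
Hos (methods 1·2): 0.42 vs {0.43, 0.14, 0.79, 0.35} → fail.
Hos (methods 1·3): 0.57 vs {0.43, 0.30, 0.79, 0.44} → fail.
Hos (methods 2·3): 0.27 vs {0.14, 0.30, 0.35, 0.44} → fail.
Lon (methods 1·2): 0.61 vs {0.25, 0.23, 0.79, 0.35} → fail.
Lon (methods 1·3): 0.49 vs {0.25, 0.20, 0.79, 0.44} → fail.
Lon (methods 2·3): 0.50 vs {0.23, 0.20, 0.35, 0.44} → pass.
7 of 9 fail.

7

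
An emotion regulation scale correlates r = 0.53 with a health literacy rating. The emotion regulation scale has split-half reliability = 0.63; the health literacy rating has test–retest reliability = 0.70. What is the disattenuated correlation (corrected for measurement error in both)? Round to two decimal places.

0.80

r_true = r_obs / √(r_xx · r_yy) = 0.53 / √(0.63 × 0.70) = 0.53 / √0.4410 = 0.53 / 0.6641 ≈ 0.80.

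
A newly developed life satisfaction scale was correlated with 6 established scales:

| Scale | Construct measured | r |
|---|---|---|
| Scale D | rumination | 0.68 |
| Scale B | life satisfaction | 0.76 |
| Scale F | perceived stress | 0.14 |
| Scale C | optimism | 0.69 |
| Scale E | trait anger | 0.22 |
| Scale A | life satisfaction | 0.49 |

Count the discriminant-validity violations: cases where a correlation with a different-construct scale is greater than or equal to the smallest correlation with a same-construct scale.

Convergent (same construct = life satisfaction): Scale B, Scale A.
Smallest convergent = 0.49. Discriminant values: 0.68, 0.14, 0.69, 0.22; count ≥ 0.49 → 2.

2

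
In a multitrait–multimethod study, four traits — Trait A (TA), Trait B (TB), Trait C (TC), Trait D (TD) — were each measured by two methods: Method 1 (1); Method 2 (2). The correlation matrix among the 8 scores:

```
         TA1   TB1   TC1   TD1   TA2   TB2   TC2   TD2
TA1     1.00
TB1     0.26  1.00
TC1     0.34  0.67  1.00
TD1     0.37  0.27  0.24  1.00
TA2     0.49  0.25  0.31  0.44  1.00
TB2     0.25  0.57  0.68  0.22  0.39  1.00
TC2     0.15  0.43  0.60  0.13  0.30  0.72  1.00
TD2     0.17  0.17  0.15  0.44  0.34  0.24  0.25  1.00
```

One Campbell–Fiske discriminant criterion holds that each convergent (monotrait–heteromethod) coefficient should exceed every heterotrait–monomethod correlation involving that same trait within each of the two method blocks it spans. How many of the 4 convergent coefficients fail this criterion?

2

Convergent coefficients and their comparison sets:
TA (methods 1·2): 0.49 vs {0.26, 0.39, 0.34, 0.30, 0.37, 0.34} → pass.
TB (methods 1·2): 0.57 vs {0.26, 0.39, 0.67, 0.72, 0.27, 0.24} → fail.
TC (methods 1·2): 0.60 vs {0.34, 0.30, 0.67, 0.72, 0.24, 0.25} → fail.
TD (methods 1·2): 0.44 vs {0.37, 0.34, 0.27, 0.24, 0.24, 0.25} → pass.
2 of 4 fail.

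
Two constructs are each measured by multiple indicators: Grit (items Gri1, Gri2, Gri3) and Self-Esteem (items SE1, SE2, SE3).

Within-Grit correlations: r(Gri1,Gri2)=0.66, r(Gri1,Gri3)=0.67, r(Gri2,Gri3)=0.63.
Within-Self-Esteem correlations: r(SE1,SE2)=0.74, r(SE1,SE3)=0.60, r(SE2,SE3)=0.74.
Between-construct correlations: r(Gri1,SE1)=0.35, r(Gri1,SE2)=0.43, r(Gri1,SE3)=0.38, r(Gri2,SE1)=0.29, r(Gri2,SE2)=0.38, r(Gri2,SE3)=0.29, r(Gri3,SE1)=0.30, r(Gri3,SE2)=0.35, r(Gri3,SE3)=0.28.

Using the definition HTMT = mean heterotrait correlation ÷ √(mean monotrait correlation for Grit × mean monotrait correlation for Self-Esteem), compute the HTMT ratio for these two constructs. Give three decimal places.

Between-construct mean = 3.05/9 = 0.3389.
Mean within-Gri = 1.96/3 = 0.6533; mean within-SE = 2.08/3 = 0.6933.
Geometric mean = √(0.6533 × 0.6933) = 0.6730.
HTMT = 0.3389 / 0.6730 = 0.504.

0.504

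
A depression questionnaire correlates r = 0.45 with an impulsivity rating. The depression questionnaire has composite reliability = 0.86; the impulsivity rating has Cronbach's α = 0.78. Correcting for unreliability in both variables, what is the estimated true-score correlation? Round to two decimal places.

r_true = r_obs / √(r_xx · r_yy) = 0.45 / √(0.86 × 0.78) = 0.45 / √0.6708 = 0.45 / 0.8190 ≈ 0.55.

0.55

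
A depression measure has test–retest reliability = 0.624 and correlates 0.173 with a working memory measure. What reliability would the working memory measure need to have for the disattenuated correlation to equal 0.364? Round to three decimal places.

0.362

r_true = r_obs / √(r_xx · r_yy) ⇒ 0.364 = 0.173 / √(0.624 · r_yy).
√(0.624 · r_yy) = 0.173 / 0.364 = 0.4753; 0.624 · r_yy = 0.2259; r_yy = 0.2259 / 0.624 ≈ 0.362.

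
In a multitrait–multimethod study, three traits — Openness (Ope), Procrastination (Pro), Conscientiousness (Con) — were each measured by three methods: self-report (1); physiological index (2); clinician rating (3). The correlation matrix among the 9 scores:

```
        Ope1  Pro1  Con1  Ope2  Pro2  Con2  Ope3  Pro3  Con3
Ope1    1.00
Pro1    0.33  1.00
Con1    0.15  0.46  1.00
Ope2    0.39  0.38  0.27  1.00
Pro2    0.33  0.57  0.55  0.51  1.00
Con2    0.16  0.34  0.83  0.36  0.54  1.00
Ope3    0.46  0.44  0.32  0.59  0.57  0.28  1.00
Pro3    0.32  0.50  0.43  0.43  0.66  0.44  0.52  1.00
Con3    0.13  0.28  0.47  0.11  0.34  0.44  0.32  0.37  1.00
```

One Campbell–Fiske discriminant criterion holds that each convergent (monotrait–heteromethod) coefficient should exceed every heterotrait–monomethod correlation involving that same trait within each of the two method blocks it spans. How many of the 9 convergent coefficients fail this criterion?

4

Checking each validity diagonal entry against its comparison values:
Ope (methods 1·2): 0.39 vs {0.33, 0.51, 0.15, 0.36} → fail.
Ope (methods 1·3): 0.46 vs {0.33, 0.52, 0.15, 0.32} → fail.
Ope (methods 2·3): 0.59 vs {0.51, 0.52, 0.36, 0.32} → pass.
Pro (methods 1·2): 0.57 vs {0.33, 0.51, 0.46, 0.54} → pass.
Pro (methods 1·3): 0.50 vs {0.33, 0.52, 0.46, 0.37} → fail.
Pro (methods 2·3): 0.66 vs {0.51, 0.52, 0.54, 0.37} → pass.
Con (methods 1·2): 0.83 vs {0.15, 0.36, 0.46, 0.54} → pass.
Con (methods 1·3): 0.47 vs {0.15, 0.32, 0.46, 0.37} → pass.
Con (methods 2·3): 0.44 vs {0.36, 0.32, 0.54, 0.37} → fail.
4 of 9 fail.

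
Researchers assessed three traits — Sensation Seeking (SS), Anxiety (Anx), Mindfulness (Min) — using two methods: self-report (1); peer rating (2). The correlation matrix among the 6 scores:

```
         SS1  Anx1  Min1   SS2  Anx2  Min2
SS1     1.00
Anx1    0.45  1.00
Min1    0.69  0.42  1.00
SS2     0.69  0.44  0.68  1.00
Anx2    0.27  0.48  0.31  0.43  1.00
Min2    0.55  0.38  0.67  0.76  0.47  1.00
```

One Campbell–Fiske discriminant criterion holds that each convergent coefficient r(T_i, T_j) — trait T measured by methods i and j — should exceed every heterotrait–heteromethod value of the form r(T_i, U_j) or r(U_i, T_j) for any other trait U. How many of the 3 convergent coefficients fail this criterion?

1

Convergent coefficients and their comparison sets:
SS (methods 1·2): 0.69 vs {0.27, 0.44, 0.55, 0.68} → pass.
Anx (methods 1·2): 0.48 vs {0.44, 0.27, 0.38, 0.31} → pass.
Min (methods 1·2): 0.67 vs {0.68, 0.55, 0.31, 0.38} → fail.
1 of 3 fail.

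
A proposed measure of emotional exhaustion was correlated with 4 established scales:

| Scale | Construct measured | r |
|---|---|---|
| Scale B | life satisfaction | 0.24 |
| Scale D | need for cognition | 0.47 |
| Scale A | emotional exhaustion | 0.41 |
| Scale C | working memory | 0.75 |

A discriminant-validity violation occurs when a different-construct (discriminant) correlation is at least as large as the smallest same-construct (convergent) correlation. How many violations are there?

Convergent (same construct = emotional exhaustion): Scale A.
Smallest convergent = 0.41. Discriminant values: 0.24, 0.47, 0.75; count ≥ 0.41 → 2.

2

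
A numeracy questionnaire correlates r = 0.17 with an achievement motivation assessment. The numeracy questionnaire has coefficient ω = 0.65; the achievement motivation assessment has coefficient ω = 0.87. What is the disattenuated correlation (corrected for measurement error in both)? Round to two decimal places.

r_true = r_obs / √(r_xx · r_yy) = 0.17 / √(0.65 × 0.87) = 0.17 / √0.5655 = 0.17 / 0.7520 ≈ 0.23.

0.23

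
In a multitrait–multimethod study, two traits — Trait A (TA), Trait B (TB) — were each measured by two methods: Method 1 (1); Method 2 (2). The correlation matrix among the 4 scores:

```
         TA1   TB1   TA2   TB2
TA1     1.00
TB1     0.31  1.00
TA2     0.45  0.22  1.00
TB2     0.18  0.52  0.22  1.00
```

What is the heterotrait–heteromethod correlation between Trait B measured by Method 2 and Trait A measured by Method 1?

Different traits and methods: r(TB2, TA1) = 0.18.

0.18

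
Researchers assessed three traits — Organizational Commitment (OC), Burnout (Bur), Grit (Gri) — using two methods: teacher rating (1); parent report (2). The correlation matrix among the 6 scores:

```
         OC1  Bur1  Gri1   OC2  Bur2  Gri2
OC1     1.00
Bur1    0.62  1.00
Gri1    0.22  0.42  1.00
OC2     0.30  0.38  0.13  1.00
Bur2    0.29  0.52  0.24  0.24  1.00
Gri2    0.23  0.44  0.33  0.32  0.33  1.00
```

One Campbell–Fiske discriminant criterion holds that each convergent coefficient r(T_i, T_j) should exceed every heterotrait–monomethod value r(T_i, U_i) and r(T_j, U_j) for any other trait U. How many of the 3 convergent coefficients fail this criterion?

3

Convergent coefficients and their comparison sets:
OC (methods 1·2): 0.30 vs {0.62, 0.24, 0.22, 0.32} → fail.
Bur (methods 1·2): 0.52 vs {0.62, 0.24, 0.42, 0.33} → fail.
Gri (methods 1·2): 0.33 vs {0.22, 0.32, 0.42, 0.33} → fail.
3 of 3 fail.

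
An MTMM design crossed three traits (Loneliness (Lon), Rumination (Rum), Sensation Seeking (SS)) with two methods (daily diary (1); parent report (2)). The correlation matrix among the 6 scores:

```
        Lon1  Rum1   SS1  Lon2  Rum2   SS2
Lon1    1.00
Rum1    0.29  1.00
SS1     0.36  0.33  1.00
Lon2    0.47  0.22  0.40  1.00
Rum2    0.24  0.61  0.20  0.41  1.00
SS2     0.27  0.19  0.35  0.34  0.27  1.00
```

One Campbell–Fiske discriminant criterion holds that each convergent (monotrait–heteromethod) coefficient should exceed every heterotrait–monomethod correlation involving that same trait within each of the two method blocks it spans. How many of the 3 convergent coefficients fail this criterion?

1

Checking each validity diagonal entry against its comparison values:
Lon (methods 1·2): 0.47 vs {0.29, 0.41, 0.36, 0.34} → pass.
Rum (methods 1·2): 0.61 vs {0.29, 0.41, 0.33, 0.27} → pass.
SS (methods 1·2): 0.35 vs {0.36, 0.34, 0.33, 0.27} → fail.
1 of 3 fail.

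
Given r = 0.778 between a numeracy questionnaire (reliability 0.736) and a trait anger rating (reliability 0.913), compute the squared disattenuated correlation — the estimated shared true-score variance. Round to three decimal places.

Disattenuated r = 0.778 / √(0.736 × 0.913) = 0.778 / 0.8197 = 0.9491.
Shared true-score variance = 0.9491² = 0.9008 ≈ 0.901.

0.901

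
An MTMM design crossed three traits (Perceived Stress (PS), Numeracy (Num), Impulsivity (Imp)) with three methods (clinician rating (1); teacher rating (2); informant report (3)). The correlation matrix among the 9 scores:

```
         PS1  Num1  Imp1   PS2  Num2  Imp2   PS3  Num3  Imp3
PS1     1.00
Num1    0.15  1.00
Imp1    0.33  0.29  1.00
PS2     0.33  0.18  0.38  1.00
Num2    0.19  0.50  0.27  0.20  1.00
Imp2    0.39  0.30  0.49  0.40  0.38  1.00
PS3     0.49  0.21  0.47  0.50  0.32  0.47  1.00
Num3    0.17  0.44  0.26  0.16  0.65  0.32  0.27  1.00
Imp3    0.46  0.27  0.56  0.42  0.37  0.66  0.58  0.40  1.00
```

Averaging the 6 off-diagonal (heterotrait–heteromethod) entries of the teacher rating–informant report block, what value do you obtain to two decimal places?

HTHM values (method 2 × method 3): 0.16, 0.42, 0.32, 0.37, 0.47, 0.32; mean = 2.06/6 = 0.34.

0.34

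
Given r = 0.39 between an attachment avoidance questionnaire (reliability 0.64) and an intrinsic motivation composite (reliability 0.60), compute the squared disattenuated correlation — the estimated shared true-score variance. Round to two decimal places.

Disattenuated r = 0.39 / √(0.64 × 0.60) = 0.39 / 0.6197 = 0.6293.
Shared true-score variance = 0.6293² = 0.3960 ≈ 0.40.

0.40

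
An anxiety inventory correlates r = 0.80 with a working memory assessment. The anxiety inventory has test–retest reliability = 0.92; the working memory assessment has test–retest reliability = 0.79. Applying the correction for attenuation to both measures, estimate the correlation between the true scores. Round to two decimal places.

r_true = r_obs / √(r_xx · r_yy) = 0.80 / √(0.92 × 0.79) = 0.80 / √0.7268 = 0.80 / 0.8525 ≈ 0.94.

0.94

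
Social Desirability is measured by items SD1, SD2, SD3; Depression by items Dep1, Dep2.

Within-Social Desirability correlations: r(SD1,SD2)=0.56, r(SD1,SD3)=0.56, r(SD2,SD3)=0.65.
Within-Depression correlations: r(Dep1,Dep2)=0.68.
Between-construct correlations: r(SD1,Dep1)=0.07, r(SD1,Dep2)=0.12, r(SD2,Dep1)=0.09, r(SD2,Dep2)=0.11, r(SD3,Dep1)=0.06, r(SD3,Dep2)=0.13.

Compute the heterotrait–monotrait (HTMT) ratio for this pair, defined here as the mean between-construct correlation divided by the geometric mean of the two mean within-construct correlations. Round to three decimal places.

0.153

Mean heterotrait r = 0.58/6 = 0.0967.
Mean within-SD = 1.77/3 = 0.5900; mean within-Dep = 0.68/1 = 0.6800.
Geometric mean = √(0.5900 × 0.6800) = 0.6334.
HTMT = 0.0967 / 0.6334 = 0.153.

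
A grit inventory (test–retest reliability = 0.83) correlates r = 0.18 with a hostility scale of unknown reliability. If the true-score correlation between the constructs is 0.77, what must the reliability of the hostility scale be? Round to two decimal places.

0.07

r_true = r_obs / √(r_xx · r_yy) ⇒ 0.77 = 0.18 / √(0.83 · r_yy).
√(0.83 · r_yy) = 0.18 / 0.77 = 0.2338; 0.83 · r_yy = 0.0547; r_yy = 0.0547 / 0.83 ≈ 0.07.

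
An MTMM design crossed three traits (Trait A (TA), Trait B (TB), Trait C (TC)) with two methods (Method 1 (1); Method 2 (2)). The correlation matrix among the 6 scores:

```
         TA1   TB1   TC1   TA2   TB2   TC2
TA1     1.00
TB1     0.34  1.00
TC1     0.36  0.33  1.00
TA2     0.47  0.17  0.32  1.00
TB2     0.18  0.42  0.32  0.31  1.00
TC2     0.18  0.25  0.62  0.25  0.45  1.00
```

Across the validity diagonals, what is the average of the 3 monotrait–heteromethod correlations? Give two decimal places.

Convergent values: 0.47, 0.42, 0.62; mean = 1.51/3 = 0.50.

0.50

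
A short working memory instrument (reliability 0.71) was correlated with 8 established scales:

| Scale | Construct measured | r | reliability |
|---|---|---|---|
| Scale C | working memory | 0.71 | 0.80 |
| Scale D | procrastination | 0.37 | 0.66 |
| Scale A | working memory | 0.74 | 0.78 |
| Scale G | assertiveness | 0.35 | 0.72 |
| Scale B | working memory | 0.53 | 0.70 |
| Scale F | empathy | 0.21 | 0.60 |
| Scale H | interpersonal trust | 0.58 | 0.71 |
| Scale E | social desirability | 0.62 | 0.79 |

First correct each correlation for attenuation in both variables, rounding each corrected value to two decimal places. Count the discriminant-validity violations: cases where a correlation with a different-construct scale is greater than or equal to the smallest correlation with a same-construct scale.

Disattenuated r (r / √(r_scale · r_new)):
  Scale C (conv): 0.71 / √(0.80·0.71) = 0.94
  Scale D (disc): 0.37 / √(0.66·0.71) = 0.54
  Scale A (conv): 0.74 / √(0.78·0.71) = 0.99
  Scale G (disc): 0.35 / √(0.72·0.71) = 0.49
  Scale B (conv): 0.53 / √(0.70·0.71) = 0.75
  Scale F (disc): 0.21 / √(0.60·0.71) = 0.32
  Scale H (disc): 0.58 / √(0.71·0.71) = 0.82
  Scale E (disc): 0.62 / √(0.79·0.71) = 0.83
Smallest convergent = 0.75. Discriminant values: 0.54, 0.49, 0.32, 0.82, 0.83; count ≥ 0.75 → 2.

2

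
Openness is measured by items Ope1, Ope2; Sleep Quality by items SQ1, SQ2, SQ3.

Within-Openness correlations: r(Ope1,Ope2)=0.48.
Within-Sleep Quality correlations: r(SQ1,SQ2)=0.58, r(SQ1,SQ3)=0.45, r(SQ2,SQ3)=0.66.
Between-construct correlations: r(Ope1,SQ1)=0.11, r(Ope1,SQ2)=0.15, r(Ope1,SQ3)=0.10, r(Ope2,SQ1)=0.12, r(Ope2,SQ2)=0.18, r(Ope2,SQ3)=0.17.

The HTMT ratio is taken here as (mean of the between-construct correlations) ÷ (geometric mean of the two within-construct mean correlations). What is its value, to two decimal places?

0.27

Between-construct mean = 0.83/6 = 0.1383.
Mean within-Ope = 0.48/1 = 0.4800; mean within-SQ = 1.69/3 = 0.5633.
Geometric mean = √(0.4800 × 0.5633) = 0.5200.
HTMT = 0.1383 / 0.5200 = 0.27.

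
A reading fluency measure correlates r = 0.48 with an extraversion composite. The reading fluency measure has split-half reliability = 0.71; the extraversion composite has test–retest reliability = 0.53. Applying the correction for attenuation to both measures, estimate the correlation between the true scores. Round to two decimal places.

r_true = r_obs / √(r_xx · r_yy) = 0.48 / √(0.71 × 0.53) = 0.48 / √0.3763 = 0.48 / 0.6134 ≈ 0.78.

0.78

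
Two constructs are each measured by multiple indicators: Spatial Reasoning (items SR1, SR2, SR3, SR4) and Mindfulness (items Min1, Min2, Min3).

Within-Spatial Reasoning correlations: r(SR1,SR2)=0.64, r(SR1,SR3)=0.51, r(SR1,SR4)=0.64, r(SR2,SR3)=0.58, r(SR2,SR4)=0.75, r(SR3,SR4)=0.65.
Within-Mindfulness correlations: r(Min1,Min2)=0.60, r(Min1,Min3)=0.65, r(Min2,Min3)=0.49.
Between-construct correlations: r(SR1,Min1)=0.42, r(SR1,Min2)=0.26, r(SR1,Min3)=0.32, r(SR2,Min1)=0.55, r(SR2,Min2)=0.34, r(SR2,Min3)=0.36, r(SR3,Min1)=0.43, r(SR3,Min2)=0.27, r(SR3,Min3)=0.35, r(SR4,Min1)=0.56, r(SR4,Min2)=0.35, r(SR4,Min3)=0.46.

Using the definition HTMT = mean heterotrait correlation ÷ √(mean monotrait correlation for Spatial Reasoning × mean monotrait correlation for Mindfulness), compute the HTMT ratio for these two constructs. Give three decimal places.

Between-construct mean = 4.67/12 = 0.3892.
Mean within-SR = 3.77/6 = 0.6283; mean within-Min = 1.74/3 = 0.5800.
Geometric mean = √(0.6283 × 0.5800) = 0.6037.
HTMT = 0.3892 / 0.6037 = 0.645.

0.645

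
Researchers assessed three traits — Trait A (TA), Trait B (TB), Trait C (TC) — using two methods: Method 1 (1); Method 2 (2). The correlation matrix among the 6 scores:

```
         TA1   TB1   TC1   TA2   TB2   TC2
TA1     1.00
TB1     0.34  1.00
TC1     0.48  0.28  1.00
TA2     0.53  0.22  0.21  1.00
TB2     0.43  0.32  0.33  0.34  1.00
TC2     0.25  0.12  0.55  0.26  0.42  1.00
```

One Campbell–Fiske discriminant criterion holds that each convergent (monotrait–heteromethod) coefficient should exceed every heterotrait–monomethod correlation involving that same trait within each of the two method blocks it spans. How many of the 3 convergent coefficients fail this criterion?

1

Each convergent coefficient versus the relevant comparison correlations:
TA (methods 1·2): 0.53 vs {0.34, 0.34, 0.48, 0.26} → pass.
TB (methods 1·2): 0.32 vs {0.34, 0.34, 0.28, 0.42} → fail.
TC (methods 1·2): 0.55 vs {0.48, 0.26, 0.28, 0.42} → pass.
1 of 3 fail.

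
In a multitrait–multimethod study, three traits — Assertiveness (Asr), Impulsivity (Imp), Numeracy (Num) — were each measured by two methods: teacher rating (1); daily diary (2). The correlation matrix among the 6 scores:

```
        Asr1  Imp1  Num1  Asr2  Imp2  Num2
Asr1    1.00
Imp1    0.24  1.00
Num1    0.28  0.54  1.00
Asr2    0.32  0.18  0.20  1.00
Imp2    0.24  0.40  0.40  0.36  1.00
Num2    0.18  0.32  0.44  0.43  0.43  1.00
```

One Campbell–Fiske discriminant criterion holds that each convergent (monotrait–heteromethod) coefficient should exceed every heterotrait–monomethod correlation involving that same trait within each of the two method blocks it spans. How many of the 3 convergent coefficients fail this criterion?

Convergent coefficients and their comparison sets:
Asr (methods 1·2): 0.32 vs {0.24, 0.36, 0.28, 0.43} → fail.
Imp (methods 1·2): 0.40 vs {0.24, 0.36, 0.54, 0.43} → fail.
Num (methods 1·2): 0.44 vs {0.28, 0.43, 0.54, 0.43} → fail.
3 of 3 fail.

3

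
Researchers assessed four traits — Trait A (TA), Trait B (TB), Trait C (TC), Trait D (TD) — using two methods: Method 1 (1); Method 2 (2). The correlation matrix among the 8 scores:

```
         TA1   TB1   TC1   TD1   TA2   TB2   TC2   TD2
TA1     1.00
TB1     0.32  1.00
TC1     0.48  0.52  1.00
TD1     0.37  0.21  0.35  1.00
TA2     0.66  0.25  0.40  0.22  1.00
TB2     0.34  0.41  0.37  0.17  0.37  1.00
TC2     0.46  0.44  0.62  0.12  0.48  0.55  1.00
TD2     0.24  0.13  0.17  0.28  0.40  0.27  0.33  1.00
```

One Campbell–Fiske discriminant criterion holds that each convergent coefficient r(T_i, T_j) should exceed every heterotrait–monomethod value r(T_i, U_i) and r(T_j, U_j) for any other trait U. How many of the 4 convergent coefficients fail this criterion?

Checking each validity diagonal entry against its comparison values:
TA (methods 1·2): 0.66 vs {0.32, 0.37, 0.48, 0.48, 0.37, 0.40} → pass.
TB (methods 1·2): 0.41 vs {0.32, 0.37, 0.52, 0.55, 0.21, 0.27} → fail.
TC (methods 1·2): 0.62 vs {0.48, 0.48, 0.52, 0.55, 0.35, 0.33} → pass.
TD (methods 1·2): 0.28 vs {0.37, 0.40, 0.21, 0.27, 0.35, 0.33} → fail.
2 of 4 fail.

2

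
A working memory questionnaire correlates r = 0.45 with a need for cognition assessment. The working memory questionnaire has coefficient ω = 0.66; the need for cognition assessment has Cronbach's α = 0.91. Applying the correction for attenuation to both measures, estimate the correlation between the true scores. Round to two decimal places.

0.58

r_true = r_obs / √(r_xx · r_yy) = 0.45 / √(0.66 × 0.91) = 0.45 / √0.6006 = 0.45 / 0.7750 ≈ 0.58.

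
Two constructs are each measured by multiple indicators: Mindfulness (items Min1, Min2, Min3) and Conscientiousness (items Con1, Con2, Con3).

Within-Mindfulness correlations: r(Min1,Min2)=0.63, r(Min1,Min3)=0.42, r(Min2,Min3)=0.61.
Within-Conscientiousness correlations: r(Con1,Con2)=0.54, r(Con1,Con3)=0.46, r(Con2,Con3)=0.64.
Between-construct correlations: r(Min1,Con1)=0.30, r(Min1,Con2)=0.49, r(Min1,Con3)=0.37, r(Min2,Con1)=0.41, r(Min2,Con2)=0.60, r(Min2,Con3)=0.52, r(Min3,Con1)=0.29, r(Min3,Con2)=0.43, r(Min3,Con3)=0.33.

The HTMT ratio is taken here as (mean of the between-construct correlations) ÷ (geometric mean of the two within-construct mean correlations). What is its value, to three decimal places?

0.756

Mean heterotrait r = 3.74/9 = 0.4156.
Mean within-Min = 1.66/3 = 0.5533; mean within-Con = 1.64/3 = 0.5467.
Geometric mean = √(0.5533 × 0.5467) = 0.5500.
HTMT = 0.4156 / 0.5500 = 0.756.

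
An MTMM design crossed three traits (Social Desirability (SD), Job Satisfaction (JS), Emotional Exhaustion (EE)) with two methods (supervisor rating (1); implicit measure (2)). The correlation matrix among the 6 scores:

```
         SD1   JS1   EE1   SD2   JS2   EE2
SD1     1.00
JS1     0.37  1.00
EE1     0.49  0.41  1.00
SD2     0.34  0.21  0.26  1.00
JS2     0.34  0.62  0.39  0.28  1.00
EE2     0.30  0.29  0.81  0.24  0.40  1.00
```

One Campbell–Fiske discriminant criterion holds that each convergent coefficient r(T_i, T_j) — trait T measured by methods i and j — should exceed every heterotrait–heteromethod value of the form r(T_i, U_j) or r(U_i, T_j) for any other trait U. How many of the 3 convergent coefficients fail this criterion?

1

Each convergent coefficient versus the relevant comparison correlations:
SD (methods 1·2): 0.34 vs {0.34, 0.21, 0.30, 0.26} → fail.
JS (methods 1·2): 0.62 vs {0.21, 0.34, 0.29, 0.39} → pass.
EE (methods 1·2): 0.81 vs {0.26, 0.30, 0.39, 0.29} → pass.
1 of 3 fail.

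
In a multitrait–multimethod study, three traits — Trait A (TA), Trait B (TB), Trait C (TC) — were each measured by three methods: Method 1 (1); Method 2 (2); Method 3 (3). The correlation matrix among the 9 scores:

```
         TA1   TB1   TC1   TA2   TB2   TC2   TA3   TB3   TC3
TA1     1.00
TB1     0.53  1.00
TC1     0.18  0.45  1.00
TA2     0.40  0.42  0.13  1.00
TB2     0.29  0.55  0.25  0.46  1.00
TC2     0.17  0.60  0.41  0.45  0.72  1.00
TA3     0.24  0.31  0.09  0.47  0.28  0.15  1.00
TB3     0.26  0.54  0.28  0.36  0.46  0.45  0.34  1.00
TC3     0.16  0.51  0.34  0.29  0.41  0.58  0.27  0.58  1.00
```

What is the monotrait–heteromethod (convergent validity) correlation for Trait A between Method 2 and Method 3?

Same trait (TA), different methods: r(TA2, TA3) = 0.47.

0.47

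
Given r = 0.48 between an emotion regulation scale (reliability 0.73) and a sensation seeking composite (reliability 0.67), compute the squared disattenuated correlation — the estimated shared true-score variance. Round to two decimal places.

Disattenuated r = 0.48 / √(0.73 × 0.67) = 0.48 / 0.6994 = 0.6863.
Shared true-score variance = 0.6863² = 0.4710 ≈ 0.47.

0.47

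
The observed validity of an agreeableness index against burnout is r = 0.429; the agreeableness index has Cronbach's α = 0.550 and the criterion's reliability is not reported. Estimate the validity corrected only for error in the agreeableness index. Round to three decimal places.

0.578

Single correction: r_c = r_obs / √r_xx = 0.429 / √0.550 = 0.429 / 0.7416 ≈ 0.578.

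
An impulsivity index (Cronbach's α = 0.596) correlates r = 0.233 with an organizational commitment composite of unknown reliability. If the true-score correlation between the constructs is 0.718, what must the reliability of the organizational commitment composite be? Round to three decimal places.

r_true = r_obs / √(r_xx · r_yy) ⇒ 0.718 = 0.233 / √(0.596 · r_yy).
√(0.596 · r_yy) = 0.233 / 0.718 = 0.3245; 0.596 · r_yy = 0.1053; r_yy = 0.1053 / 0.596 ≈ 0.177.

0.177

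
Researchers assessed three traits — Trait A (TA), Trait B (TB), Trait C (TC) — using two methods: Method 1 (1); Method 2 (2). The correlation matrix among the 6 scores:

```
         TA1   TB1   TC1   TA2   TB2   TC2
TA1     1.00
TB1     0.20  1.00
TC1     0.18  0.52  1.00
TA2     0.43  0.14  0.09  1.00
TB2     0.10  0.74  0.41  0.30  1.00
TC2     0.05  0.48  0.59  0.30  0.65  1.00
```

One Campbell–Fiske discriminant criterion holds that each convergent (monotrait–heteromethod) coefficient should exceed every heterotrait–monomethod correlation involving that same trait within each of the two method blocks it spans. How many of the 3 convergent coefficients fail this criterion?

1

Each convergent coefficient versus the relevant comparison correlations:
TA (methods 1·2): 0.43 vs {0.20, 0.30, 0.18, 0.30} → pass.
TB (methods 1·2): 0.74 vs {0.20, 0.30, 0.52, 0.65} → pass.
TC (methods 1·2): 0.59 vs {0.18, 0.30, 0.52, 0.65} → fail.
1 of 3 fail.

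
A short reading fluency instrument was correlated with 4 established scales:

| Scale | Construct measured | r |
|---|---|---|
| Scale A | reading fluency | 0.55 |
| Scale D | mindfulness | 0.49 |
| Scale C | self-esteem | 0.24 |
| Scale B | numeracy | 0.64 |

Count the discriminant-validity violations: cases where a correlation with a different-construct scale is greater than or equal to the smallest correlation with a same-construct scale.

1

Convergent (same construct = reading fluency): Scale A.
Smallest convergent = 0.55. Discriminant values: 0.49, 0.24, 0.64; count ≥ 0.55 → 1.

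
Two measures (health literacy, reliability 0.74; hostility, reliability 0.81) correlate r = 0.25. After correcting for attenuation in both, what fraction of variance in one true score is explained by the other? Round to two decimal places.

0.10

Disattenuated r = 0.25 / √(0.74 × 0.81) = 0.25 / 0.7742 = 0.3229.
Shared true-score variance = 0.3229² = 0.1043 ≈ 0.10.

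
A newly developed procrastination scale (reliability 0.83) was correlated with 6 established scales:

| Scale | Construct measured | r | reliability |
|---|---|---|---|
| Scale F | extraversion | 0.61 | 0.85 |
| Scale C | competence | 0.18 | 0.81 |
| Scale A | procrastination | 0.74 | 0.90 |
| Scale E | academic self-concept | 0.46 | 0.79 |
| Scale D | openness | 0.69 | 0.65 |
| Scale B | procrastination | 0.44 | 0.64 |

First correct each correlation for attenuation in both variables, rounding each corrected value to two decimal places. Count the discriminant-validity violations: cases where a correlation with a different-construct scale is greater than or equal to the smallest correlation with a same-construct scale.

2

Disattenuated r (r / √(r_scale · r_new)):
  Scale F (disc): 0.61 / √(0.85·0.83) = 0.73
  Scale C (disc): 0.18 / √(0.81·0.83) = 0.22
  Scale A (conv): 0.74 / √(0.90·0.83) = 0.86
  Scale E (disc): 0.46 / √(0.79·0.83) = 0.57
  Scale D (disc): 0.69 / √(0.65·0.83) = 0.94
  Scale B (conv): 0.44 / √(0.64·0.83) = 0.60
Smallest convergent = 0.60. Discriminant values: 0.73, 0.22, 0.57, 0.94; count ≥ 0.60 → 2.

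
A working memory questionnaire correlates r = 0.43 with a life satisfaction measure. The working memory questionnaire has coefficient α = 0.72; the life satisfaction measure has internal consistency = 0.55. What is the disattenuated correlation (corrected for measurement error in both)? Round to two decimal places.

0.68

r_true = r_obs / √(r_xx · r_yy) = 0.43 / √(0.72 × 0.55) = 0.43 / √0.3960 = 0.43 / 0.6293 ≈ 0.68.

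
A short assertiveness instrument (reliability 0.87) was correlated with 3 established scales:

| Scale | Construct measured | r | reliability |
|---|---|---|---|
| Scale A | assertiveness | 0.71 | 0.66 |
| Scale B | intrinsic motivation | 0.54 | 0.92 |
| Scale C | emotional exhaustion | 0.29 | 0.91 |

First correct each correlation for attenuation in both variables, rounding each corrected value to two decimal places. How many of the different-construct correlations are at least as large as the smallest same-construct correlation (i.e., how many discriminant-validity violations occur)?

0

Disattenuated r (r / √(r_scale · r_new)):
  Scale A (conv): 0.71 / √(0.66·0.87) = 0.94
  Scale B (disc): 0.54 / √(0.92·0.87) = 0.60
  Scale C (disc): 0.29 / √(0.91·0.87) = 0.33
Smallest convergent = 0.94. Discriminant values: 0.60, 0.33; count ≥ 0.94 → 0.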